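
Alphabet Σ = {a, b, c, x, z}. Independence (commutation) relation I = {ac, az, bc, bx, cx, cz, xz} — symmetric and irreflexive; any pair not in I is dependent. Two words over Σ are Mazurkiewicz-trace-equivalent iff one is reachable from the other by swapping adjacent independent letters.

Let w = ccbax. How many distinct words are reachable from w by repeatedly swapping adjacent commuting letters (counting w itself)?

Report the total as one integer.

drop 0:c onto floor
drop 1:c onto {0:c}
drop 2:b onto floor
drop 3:a onto {2:b}
drop 4:x onto {3:a}
ground layer = {0:c, 2:b}
drop-orders for the pieces not yet dropped (sum over which currently-grounded one goes next):
  1 to go: {1} 1  {4} 1
  2 to go: {0,1} 1  {1,4} 2  {3,4} 1
  3 to go: {0,1,4} 3  {1,3,4} 3  {2,3,4} 1
  if 0:c drops first: 4 orders
  if 2:b drops first: 6 orders
heap linearizations: 10

10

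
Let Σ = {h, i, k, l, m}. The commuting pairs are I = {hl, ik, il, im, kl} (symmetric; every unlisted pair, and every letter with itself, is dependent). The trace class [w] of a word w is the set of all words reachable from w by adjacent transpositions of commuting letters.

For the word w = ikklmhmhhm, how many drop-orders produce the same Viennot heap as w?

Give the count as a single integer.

15

0(i) covers ∅
1(k) covers ∅
2(k) covers 1:k
3(l) covers ∅
4(m) covers 2:k, 3:l
5(h) covers 0:i, 4:m
6(m) covers 5:h
7(h) covers 6:m
8(h) covers 7:h
9(m) covers 8:h
floor of heap: 0:i, 1:k, 3:l
completions by unplaced set U, small U first (add the entries for U minus each lowest piece of U):
  |U|=1: {9}:1
  |U|=2: {8,9}:1
  |U|=3: {7,8,9}:1
  |U|=4: {6,7,8,9}:1
  |U|=5: {5,6,7,8,9}:1
  |U|=6: {0,5,6,7,8,9}:1  {4,5,6,7,8,9}:1
  |U|=7: {0,4,5,6,7,8,9}:2  {2,4,5,6,7,8,9}:1  {3,4,5,6,7,8,9}:1
  |U|=8: {0,2,4,5,6,7,8,9}:3  {0,3,4,5,6,7,8,9}:3  {1,2,4,5,6,7,8,9}:1  {2,3,4,5,6,7,8,9}:2
  start at 0(i): 3
  start at 1(k): 8
  start at 3(l): 4
sum over floor = 15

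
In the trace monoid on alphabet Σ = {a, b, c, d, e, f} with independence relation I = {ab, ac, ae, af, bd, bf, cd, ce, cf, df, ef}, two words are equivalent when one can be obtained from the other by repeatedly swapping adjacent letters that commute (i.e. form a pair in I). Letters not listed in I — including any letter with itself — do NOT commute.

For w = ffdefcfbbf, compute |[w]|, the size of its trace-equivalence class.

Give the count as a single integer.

756

drop 0:f onto floor
drop 1:f onto {0:f}
drop 2:d onto floor
drop 3:e onto {2:d}
drop 4:f onto {1:f}
drop 5:c onto floor
drop 6:f onto {4:f}
drop 7:b onto {3:e, 5:c}
drop 8:b onto {7:b}
drop 9:f onto {6:f}
ground layer = {0:f, 2:d, 5:c}
drop-orders for the pieces not yet dropped (sum over which currently-grounded one goes next):
  1 to go: {8} 1  {9} 1
  2 to go: {6,9} 1  {7,8} 1  {8,9} 2
  3 to go: {3,7,8} 1  {4,6,9} 1  {5,7,8} 1  {6,8,9} 3  {7,8,9} 3
  4 to go: {1,4,6,9} 1  {2,3,7,8} 1  {3,5,7,8} 2  {3,7,8,9} 4  {4,6,8,9} 4  {5,7,8,9} 4  {6,7,8,9} 6
  5 to go: {0,1,4,6,9} 1  {1,4,6,8,9} 5  {2,3,5,7,8} 3  {2,3,7,8,9} 5  {3,5,7,8,9} 10  {3,6,7,8,9} 10  {4,6,7,8,9} 10  {5,6,7,8,9} 10
  6 to go: {0,1,4,6,8,9} 6  {1,4,6,7,8,9} 15  {2,3,5,7,8,9} 18  {2,3,6,7,8,9} 15  {3,4,6,7,8,9} 20  {3,5,6,7,8,9} 30  {4,5,6,7,8,9} 20
  7 to go: {0,1,4,6,7,8,9} 21  {1,3,4,6,7,8,9} 35  {1,4,5,6,7,8,9} 35  {2,3,4,6,7,8,9} 35  {2,3,5,6,7,8,9} 63  {3,4,5,6,7,8,9} 70
  8 to go: {0,1,3,4,6,7,8,9} 56  {0,1,4,5,6,7,8,9} 56  {1,2,3,4,6,7,8,9} 70  {1,3,4,5,6,7,8,9} 140  {2,3,4,5,6,7,8,9} 168
  if 0:f drops first: 378 orders
  if 2:d drops first: 252 orders
  if 5:c drops first: 126 orders
heap linearizations: 756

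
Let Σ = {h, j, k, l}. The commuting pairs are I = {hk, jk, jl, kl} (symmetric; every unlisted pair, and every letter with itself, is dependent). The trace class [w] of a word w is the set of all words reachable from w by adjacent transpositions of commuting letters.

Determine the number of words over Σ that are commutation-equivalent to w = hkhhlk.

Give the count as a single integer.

15

0(h) covers ∅
1(k) covers ∅
2(h) covers 0:h
3(h) covers 2:h
4(l) covers 3:h
5(k) covers 1:k
floor of heap: 0:h, 1:k
completions by unplaced set U, small U first (add the entries for U minus each lowest piece of U):
  |U|=1: {4}:1  {5}:1
  |U|=2: {1,5}:1  {3,4}:1  {4,5}:2
  |U|=3: {1,4,5}:3  {2,3,4}:1  {3,4,5}:3
  |U|=4: {0,2,3,4}:1  {1,3,4,5}:6  {2,3,4,5}:4
  start at 0(h): 10
  start at 1(k): 5
sum over floor = 15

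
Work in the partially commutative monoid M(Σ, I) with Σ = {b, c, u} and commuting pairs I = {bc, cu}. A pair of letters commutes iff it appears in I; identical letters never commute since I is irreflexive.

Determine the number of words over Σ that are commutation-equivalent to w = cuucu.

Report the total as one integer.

piece 0:c — minimal
piece 1:u — minimal
piece 2:u rests on {1:u}
piece 3:c rests on {0:c}
piece 4:u rests on {2:u}
minimal pieces: {0:c, 1:u}
ways to finish when only these pieces remain (= sum over removing one remaining piece with nothing left below it):
  1 left: {3}→1  {4}→1
  2 left: {0,3}→1  {2,4}→1  {3,4}→2
  3 left: {0,3,4}→3  {1,2,4}→1  {2,3,4}→3
  placing 0:c first → 4 extensions
  placing 1:u first → 6 extensions
total linear extensions = 10

10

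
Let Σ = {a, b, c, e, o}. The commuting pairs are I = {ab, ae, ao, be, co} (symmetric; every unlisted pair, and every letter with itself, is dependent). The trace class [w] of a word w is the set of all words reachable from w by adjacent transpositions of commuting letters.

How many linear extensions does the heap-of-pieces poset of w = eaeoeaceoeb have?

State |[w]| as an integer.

30

piece 0:e — minimal
piece 1:a — minimal
piece 2:e rests on {0:e}
piece 3:o rests on {2:e}
piece 4:e rests on {3:o}
piece 5:a rests on {1:a}
piece 6:c rests on {4:e, 5:a}
piece 7:e rests on {6:c}
piece 8:o rests on {7:e}
piece 9:e rests on {8:o}
piece 10:b rests on {8:o}
minimal pieces: {0:e, 1:a}
ways to finish when only these pieces remain (= sum over removing one remaining piece with nothing left below it):
  1 left: {9}→1  {10}→1
  2 left: {9,10}→2
  3 left: {8,9,10}→2
  4 left: {7,8,9,10}→2
  5 left: {6,7,8,9,10}→2
  6 left: {4,6,7,8,9,10}→2  {5,6,7,8,9,10}→2
  7 left: {1,5,6,7,8,9,10}→2  {3,4,6,7,8,9,10}→2  {4,5,6,7,8,9,10}→4
  8 left: {1,4,5,6,7,8,9,10}→6  {2,3,4,6,7,8,9,10}→2  {3,4,5,6,7,8,9,10}→6
  9 left: {0,2,3,4,6,7,8,9,10}→2  {1,3,4,5,6,7,8,9,10}→12  {2,3,4,5,6,7,8,9,10}→8
  placing 0:e first → 20 extensions
  placing 1:a first → 10 extensions
total linear extensions = 30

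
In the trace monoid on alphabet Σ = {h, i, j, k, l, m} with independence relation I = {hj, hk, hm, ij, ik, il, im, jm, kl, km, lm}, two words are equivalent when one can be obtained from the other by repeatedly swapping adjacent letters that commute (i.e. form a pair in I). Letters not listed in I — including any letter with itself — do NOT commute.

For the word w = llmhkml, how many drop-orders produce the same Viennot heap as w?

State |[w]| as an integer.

105

0(l) covers ∅
1(l) covers 0:l
2(m) covers ∅
3(h) covers 1:l
4(k) covers ∅
5(m) covers 2:m
6(l) covers 3:h
floor of heap: 0:l, 2:m, 4:k
completions by unplaced set U, small U first (add the entries for U minus each lowest piece of U):
  |U|=1: {4}:1  {5}:1  {6}:1
  |U|=2: {2,5}:1  {3,6}:1  {4,5}:2  {4,6}:2  {5,6}:2
  |U|=3: {1,3,6}:1  {2,4,5}:3  {2,5,6}:3  {3,4,6}:3  {3,5,6}:3  {4,5,6}:6
  |U|=4: {0,1,3,6}:1  {1,3,4,6}:4  {1,3,5,6}:4  {2,3,5,6}:6  {2,4,5,6}:12  {3,4,5,6}:12
  |U|=5: {0,1,3,4,6}:5  {0,1,3,5,6}:5  {1,2,3,5,6}:10  {1,3,4,5,6}:20  {2,3,4,5,6}:30
  start at 0(l): 60
  start at 2(m): 30
  start at 4(k): 15
sum over floor = 105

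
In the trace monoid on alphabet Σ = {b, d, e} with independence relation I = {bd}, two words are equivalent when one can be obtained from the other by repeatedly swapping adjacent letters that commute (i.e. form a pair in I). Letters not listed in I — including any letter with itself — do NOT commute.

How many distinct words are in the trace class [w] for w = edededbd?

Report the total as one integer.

piece 0:e — minimal
piece 1:d rests on {0:e}
piece 2:e rests on {1:d}
piece 3:d rests on {2:e}
piece 4:e rests on {3:d}
piece 5:d rests on {4:e}
piece 6:b rests on {4:e}
piece 7:d rests on {5:d}
minimal pieces: {0:e}
ways to finish when only these pieces remain (= sum over removing one remaining piece with nothing left below it):
  1 left: {6}→1  {7}→1
  2 left: {5,7}→1  {6,7}→2
  3 left: {5,6,7}→3
  4 left: {4,5,6,7}→3
  5 left: {3,4,5,6,7}→3
  6 left: {2,3,4,5,6,7}→3
  placing 0:e first → 3 extensions

3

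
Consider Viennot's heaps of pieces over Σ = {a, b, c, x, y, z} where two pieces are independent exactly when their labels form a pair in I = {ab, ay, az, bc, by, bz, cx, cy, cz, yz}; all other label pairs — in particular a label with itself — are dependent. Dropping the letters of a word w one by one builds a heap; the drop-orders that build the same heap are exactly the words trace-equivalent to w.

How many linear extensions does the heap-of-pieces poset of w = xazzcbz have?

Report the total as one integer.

60

drop 0:x onto floor
drop 1:a onto {0:x}
drop 2:z onto {0:x}
drop 3:z onto {2:z}
drop 4:c onto {1:a}
drop 5:b onto {0:x}
drop 6:z onto {3:z}
ground layer = {0:x}
drop-orders for the pieces not yet dropped (sum over which currently-grounded one goes next):
  1 to go: {4} 1  {5} 1  {6} 1
  2 to go: {1,4} 1  {3,6} 1  {4,5} 2  {4,6} 2  {5,6} 2
  3 to go: {1,4,5} 3  {1,4,6} 3  {2,3,6} 1  {3,4,6} 3  {3,5,6} 3  {4,5,6} 6
  4 to go: {1,3,4,6} 6  {1,4,5,6} 12  {2,3,4,6} 4  {2,3,5,6} 4  {3,4,5,6} 12
  5 to go: {1,2,3,4,6} 10  {1,3,4,5,6} 30  {2,3,4,5,6} 20
  if 0:x drops first: 60 orders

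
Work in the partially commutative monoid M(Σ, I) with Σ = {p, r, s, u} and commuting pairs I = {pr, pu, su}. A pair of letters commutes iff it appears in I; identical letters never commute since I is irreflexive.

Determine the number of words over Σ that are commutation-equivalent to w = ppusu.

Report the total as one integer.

10

0(p) covers ∅
1(p) covers 0:p
2(u) covers ∅
3(s) covers 1:p
4(u) covers 2:u
floor of heap: 0:p, 2:u
completions by unplaced set U, small U first (add the entries for U minus each lowest piece of U):
  |U|=1: {3}:1  {4}:1
  |U|=2: {1,3}:1  {2,4}:1  {3,4}:2
  |U|=3: {0,1,3}:1  {1,3,4}:3  {2,3,4}:3
  start at 0(p): 6
  start at 2(u): 4
sum over floor = 10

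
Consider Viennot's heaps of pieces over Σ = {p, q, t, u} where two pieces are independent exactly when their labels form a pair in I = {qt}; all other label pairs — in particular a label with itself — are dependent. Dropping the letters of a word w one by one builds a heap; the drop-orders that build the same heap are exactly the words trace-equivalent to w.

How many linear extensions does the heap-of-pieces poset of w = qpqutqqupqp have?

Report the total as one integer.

3

0(q) covers ∅
1(p) covers 0:q
2(q) covers 1:p
3(u) covers 2:q
4(t) covers 3:u
5(q) covers 3:u
6(q) covers 5:q
7(u) covers 4:t, 6:q
8(p) covers 7:u
9(q) covers 8:p
10(p) covers 9:q
floor of heap: 0:q
completions by unplaced set U, small U first (add the entries for U minus each lowest piece of U):
  |U|=1: {10}:1
  |U|=2: {9,10}:1
  |U|=3: {8,9,10}:1
  |U|=4: {7,8,9,10}:1
  |U|=5: {4,7,8,9,10}:1  {6,7,8,9,10}:1
  |U|=6: {4,6,7,8,9,10}:2  {5,6,7,8,9,10}:1
  |U|=7: {4,5,6,7,8,9,10}:3
  |U|=8: {3,4,5,6,7,8,9,10}:3
  |U|=9: {2,3,4,5,6,7,8,9,10}:3
  start at 0(q): 3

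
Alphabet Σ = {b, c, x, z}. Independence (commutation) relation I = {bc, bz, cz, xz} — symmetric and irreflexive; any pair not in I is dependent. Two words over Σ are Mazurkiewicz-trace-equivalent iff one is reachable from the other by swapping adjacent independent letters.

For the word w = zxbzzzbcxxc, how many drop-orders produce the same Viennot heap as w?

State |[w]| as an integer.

990

#0=z has no predecessor
#1=x has no predecessor
#2=b depends on [1:x]
#3=z depends on [0:z]
#4=z depends on [3:z]
#5=z depends on [4:z]
#6=b depends on [2:b]
#7=c depends on [1:x]
#8=x depends on [6:b, 7:c]
#9=x depends on [8:x]
#10=c depends on [9:x]
sources: [0:z, 1:x]
N(rest) = Σ N(rest − s) over sources s of rest; N(one piece) = 1:
  size 1 → [5]=1  [10]=1
  size 2 → [4,5]=1  [5,10]=2  [9,10]=1
  size 3 → [3,4,5]=1  [4,5,10]=3  [5,9,10]=3  [8,9,10]=1
  size 4 → [0,3,4,5]=1  [3,4,5,10]=4  [4,5,9,10]=6  [5,8,9,10]=4  [6,8,9,10]=1  [7,8,9,10]=1
  size 5 → [0,3,4,5,10]=5  [2,6,8,9,10]=1  [3,4,5,9,10]=10  [4,5,8,9,10]=10  [5,6,8,9,10]=5  [5,7,8,9,10]=5  [6,7,8,9,10]=2
  size 6 → [0,3,4,5,9,10]=15  [2,5,6,8,9,10]=6  [2,6,7,8,9,10]=3  [3,4,5,8,9,10]=20  [4,5,6,8,9,10]=15  [4,5,7,8,9,10]=15  [5,6,7,8,9,10]=12
  size 7 → [0,3,4,5,8,9,10]=35  [1,2,6,7,8,9,10]=3  [2,4,5,6,8,9,10]=21  [2,5,6,7,8,9,10]=21  [3,4,5,6,8,9,10]=35  [3,4,5,7,8,9,10]=35  [4,5,6,7,8,9,10]=42
  size 8 → [0,3,4,5,6,8,9,10]=70  [0,3,4,5,7,8,9,10]=70  [1,2,5,6,7,8,9,10]=24  [2,3,4,5,6,8,9,10]=56  [2,4,5,6,7,8,9,10]=84  [3,4,5,6,7,8,9,10]=112
  size 9 → [0,2,3,4,5,6,8,9,10]=126  [0,3,4,5,6,7,8,9,10]=252  [1,2,4,5,6,7,8,9,10]=108  [2,3,4,5,6,7,8,9,10]=252
  first=0(z) contributes 360
  first=1(x) contributes 630
|[w]| = 990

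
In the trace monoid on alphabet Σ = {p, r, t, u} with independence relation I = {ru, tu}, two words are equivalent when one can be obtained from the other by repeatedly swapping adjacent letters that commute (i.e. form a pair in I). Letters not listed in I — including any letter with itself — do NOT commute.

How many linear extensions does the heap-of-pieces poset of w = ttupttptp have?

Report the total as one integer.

piece 0:t — minimal
piece 1:t rests on {0:t}
piece 2:u — minimal
piece 3:p rests on {1:t, 2:u}
piece 4:t rests on {3:p}
piece 5:t rests on {4:t}
piece 6:p rests on {5:t}
piece 7:t rests on {6:p}
piece 8:p rests on {7:t}
minimal pieces: {0:t, 2:u}
ways to finish when only these pieces remain (= sum over removing one remaining piece with nothing left below it):
  1 left: {8}→1
  2 left: {7,8}→1
  3 left: {6,7,8}→1
  4 left: {5,6,7,8}→1
  5 left: {4,5,6,7,8}→1
  6 left: {3,4,5,6,7,8}→1
  7 left: {1,3,4,5,6,7,8}→1  {2,3,4,5,6,7,8}→1
  placing 0:t first → 2 extensions
  placing 2:u first → 1 extensions
total linear extensions = 3

3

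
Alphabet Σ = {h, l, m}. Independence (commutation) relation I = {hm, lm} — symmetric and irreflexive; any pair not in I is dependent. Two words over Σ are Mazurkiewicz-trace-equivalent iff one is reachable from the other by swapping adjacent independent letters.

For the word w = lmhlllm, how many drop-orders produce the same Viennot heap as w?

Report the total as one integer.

21

piece 0:l — minimal
piece 1:m — minimal
piece 2:h rests on {0:l}
piece 3:l rests on {2:h}
piece 4:l rests on {3:l}
piece 5:l rests on {4:l}
piece 6:m rests on {1:m}
minimal pieces: {0:l, 1:m}
ways to finish when only these pieces remain (= sum over removing one remaining piece with nothing left below it):
  1 left: {5}→1  {6}→1
  2 left: {1,6}→1  {4,5}→1  {5,6}→2
  3 left: {1,5,6}→3  {3,4,5}→1  {4,5,6}→3
  4 left: {1,4,5,6}→6  {2,3,4,5}→1  {3,4,5,6}→4
  5 left: {0,2,3,4,5}→1  {1,3,4,5,6}→10  {2,3,4,5,6}→5
  placing 0:l first → 15 extensions
  placing 1:m first → 6 extensions
total linear extensions = 21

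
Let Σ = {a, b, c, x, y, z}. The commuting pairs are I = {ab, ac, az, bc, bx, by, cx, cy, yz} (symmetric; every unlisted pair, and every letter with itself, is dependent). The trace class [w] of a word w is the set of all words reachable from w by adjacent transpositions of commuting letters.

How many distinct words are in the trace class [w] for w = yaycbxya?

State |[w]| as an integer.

#0=y has no predecessor
#1=a depends on [0:y]
#2=y depends on [1:a]
#3=c has no predecessor
#4=b has no predecessor
#5=x depends on [2:y]
#6=y depends on [5:x]
#7=a depends on [6:y]
sources: [0:y, 3:c, 4:b]
N(rest) = Σ N(rest − s) over sources s of rest; N(one piece) = 1:
  size 1 → [3]=1  [4]=1  [7]=1
  size 2 → [3,4]=2  [3,7]=2  [4,7]=2  [6,7]=1
  size 3 → [3,4,7]=6  [3,6,7]=3  [4,6,7]=3  [5,6,7]=1
  size 4 → [2,5,6,7]=1  [3,4,6,7]=12  [3,5,6,7]=4  [4,5,6,7]=4
  size 5 → [1,2,5,6,7]=1  [2,3,5,6,7]=5  [2,4,5,6,7]=5  [3,4,5,6,7]=20
  size 6 → [0,1,2,5,6,7]=1  [1,2,3,5,6,7]=6  [1,2,4,5,6,7]=6  [2,3,4,5,6,7]=30
  first=0(y) contributes 42
  first=3(c) contributes 7
  first=4(b) contributes 7
|[w]| = 56

56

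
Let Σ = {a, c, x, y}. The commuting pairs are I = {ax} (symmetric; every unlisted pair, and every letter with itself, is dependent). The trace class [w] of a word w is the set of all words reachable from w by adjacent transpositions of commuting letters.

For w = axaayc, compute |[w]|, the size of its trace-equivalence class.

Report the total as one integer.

4

#0=a has no predecessor
#1=x has no predecessor
#2=a depends on [0:a]
#3=a depends on [2:a]
#4=y depends on [1:x, 3:a]
#5=c depends on [4:y]
sources: [0:a, 1:x]
N(rest) = Σ N(rest − s) over sources s of rest; N(one piece) = 1:
  size 1 → [5]=1
  size 2 → [4,5]=1
  size 3 → [1,4,5]=1  [3,4,5]=1
  size 4 → [1,3,4,5]=2  [2,3,4,5]=1
  first=0(a) contributes 3
  first=1(x) contributes 1
|[w]| = 4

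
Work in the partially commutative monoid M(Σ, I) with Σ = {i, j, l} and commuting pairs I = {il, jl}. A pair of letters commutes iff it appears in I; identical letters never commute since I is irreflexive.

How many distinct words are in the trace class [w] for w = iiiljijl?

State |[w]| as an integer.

drop 0:i onto floor
drop 1:i onto {0:i}
drop 2:i onto {1:i}
drop 3:l onto floor
drop 4:j onto {2:i}
drop 5:i onto {4:j}
drop 6:j onto {5:i}
drop 7:l onto {3:l}
ground layer = {0:i, 3:l}
drop-orders for the pieces not yet dropped (sum over which currently-grounded one goes next):
  1 to go: {6} 1  {7} 1
  2 to go: {3,7} 1  {5,6} 1  {6,7} 2
  3 to go: {3,6,7} 3  {4,5,6} 1  {5,6,7} 3
  4 to go: {2,4,5,6} 1  {3,5,6,7} 6  {4,5,6,7} 4
  5 to go: {1,2,4,5,6} 1  {2,4,5,6,7} 5  {3,4,5,6,7} 10
  6 to go: {0,1,2,4,5,6} 1  {1,2,4,5,6,7} 6  {2,3,4,5,6,7} 15
  if 0:i drops first: 21 orders
  if 3:l drops first: 7 orders
heap linearizations: 28

28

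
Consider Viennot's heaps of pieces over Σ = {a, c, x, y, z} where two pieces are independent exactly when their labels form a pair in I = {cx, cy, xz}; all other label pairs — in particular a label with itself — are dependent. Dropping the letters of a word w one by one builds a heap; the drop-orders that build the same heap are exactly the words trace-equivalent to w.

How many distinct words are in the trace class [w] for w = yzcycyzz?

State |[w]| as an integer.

6

0(y) covers ∅
1(z) covers 0:y
2(c) covers 1:z
3(y) covers 1:z
4(c) covers 2:c
5(y) covers 3:y
6(z) covers 4:c, 5:y
7(z) covers 6:z
floor of heap: 0:y
completions by unplaced set U, small U first (add the entries for U minus each lowest piece of U):
  |U|=1: {7}:1
  |U|=2: {6,7}:1
  |U|=3: {4,6,7}:1  {5,6,7}:1
  |U|=4: {2,4,6,7}:1  {3,5,6,7}:1  {4,5,6,7}:2
  |U|=5: {2,4,5,6,7}:3  {3,4,5,6,7}:3
  |U|=6: {2,3,4,5,6,7}:6
  start at 0(y): 6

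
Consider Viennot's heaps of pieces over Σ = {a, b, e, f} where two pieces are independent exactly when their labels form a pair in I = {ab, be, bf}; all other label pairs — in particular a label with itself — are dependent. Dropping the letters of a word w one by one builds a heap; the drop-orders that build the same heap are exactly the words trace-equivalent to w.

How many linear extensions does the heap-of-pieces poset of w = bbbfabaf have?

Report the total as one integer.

70

drop 0:b onto floor
drop 1:b onto {0:b}
drop 2:b onto {1:b}
drop 3:f onto floor
drop 4:a onto {3:f}
drop 5:b onto {2:b}
drop 6:a onto {4:a}
drop 7:f onto {6:a}
ground layer = {0:b, 3:f}
drop-orders for the pieces not yet dropped (sum over which currently-grounded one goes next):
  1 to go: {5} 1  {7} 1
  2 to go: {2,5} 1  {5,7} 2  {6,7} 1
  3 to go: {1,2,5} 1  {2,5,7} 3  {4,6,7} 1  {5,6,7} 3
  4 to go: {0,1,2,5} 1  {1,2,5,7} 4  {2,5,6,7} 6  {3,4,6,7} 1  {4,5,6,7} 4
  5 to go: {0,1,2,5,7} 5  {1,2,5,6,7} 10  {2,4,5,6,7} 10  {3,4,5,6,7} 5
  6 to go: {0,1,2,5,6,7} 15  {1,2,4,5,6,7} 20  {2,3,4,5,6,7} 15
  if 0:b drops first: 35 orders
  if 3:f drops first: 35 orders
heap linearizations: 70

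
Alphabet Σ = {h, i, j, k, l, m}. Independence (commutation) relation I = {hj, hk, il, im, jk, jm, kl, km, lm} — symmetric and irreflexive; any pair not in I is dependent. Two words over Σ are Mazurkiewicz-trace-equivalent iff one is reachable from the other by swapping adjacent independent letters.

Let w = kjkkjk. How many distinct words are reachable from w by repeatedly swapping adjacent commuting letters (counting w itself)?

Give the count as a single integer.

piece 0:k — minimal
piece 1:j — minimal
piece 2:k rests on {0:k}
piece 3:k rests on {2:k}
piece 4:j rests on {1:j}
piece 5:k rests on {3:k}
minimal pieces: {0:k, 1:j}
ways to finish when only these pieces remain (= sum over removing one remaining piece with nothing left below it):
  1 left: {4}→1  {5}→1
  2 left: {1,4}→1  {3,5}→1  {4,5}→2
  3 left: {1,4,5}→3  {2,3,5}→1  {3,4,5}→3
  4 left: {0,2,3,5}→1  {1,3,4,5}→6  {2,3,4,5}→4
  placing 0:k first → 10 extensions
  placing 1:j first → 5 extensions
total linear extensions = 15

15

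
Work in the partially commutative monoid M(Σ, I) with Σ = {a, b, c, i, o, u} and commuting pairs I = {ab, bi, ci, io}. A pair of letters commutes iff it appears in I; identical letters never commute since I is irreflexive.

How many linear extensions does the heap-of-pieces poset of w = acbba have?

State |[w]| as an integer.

3

0(a) covers ∅
1(c) covers 0:a
2(b) covers 1:c
3(b) covers 2:b
4(a) covers 1:c
floor of heap: 0:a
completions by unplaced set U, small U first (add the entries for U minus each lowest piece of U):
  |U|=1: {3}:1  {4}:1
  |U|=2: {2,3}:1  {3,4}:2
  |U|=3: {2,3,4}:3
  start at 0(a): 3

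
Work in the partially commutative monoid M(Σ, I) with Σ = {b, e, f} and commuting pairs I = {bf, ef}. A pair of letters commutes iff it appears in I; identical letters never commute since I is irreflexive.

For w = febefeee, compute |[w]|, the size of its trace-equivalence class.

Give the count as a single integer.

piece 0:f — minimal
piece 1:e — minimal
piece 2:b rests on {1:e}
piece 3:e rests on {2:b}
piece 4:f rests on {0:f}
piece 5:e rests on {3:e}
piece 6:e rests on {5:e}
piece 7:e rests on {6:e}
minimal pieces: {0:f, 1:e}
ways to finish when only these pieces remain (= sum over removing one remaining piece with nothing left below it):
  1 left: {4}→1  {7}→1
  2 left: {0,4}→1  {4,7}→2  {6,7}→1
  3 left: {0,4,7}→3  {4,6,7}→3  {5,6,7}→1
  4 left: {0,4,6,7}→6  {3,5,6,7}→1  {4,5,6,7}→4
  5 left: {0,4,5,6,7}→10  {2,3,5,6,7}→1  {3,4,5,6,7}→5
  6 left: {0,3,4,5,6,7}→15  {1,2,3,5,6,7}→1  {2,3,4,5,6,7}→6
  placing 0:f first → 7 extensions
  placing 1:e first → 21 extensions
total linear extensions = 28

28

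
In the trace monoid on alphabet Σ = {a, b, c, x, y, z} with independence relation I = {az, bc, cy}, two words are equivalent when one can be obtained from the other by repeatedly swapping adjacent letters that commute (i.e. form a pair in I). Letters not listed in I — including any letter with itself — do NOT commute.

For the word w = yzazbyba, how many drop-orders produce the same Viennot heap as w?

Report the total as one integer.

piece 0:y — minimal
piece 1:z rests on {0:y}
piece 2:a rests on {0:y}
piece 3:z rests on {1:z}
piece 4:b rests on {2:a, 3:z}
piece 5:y rests on {4:b}
piece 6:b rests on {5:y}
piece 7:a rests on {6:b}
minimal pieces: {0:y}
ways to finish when only these pieces remain (= sum over removing one remaining piece with nothing left below it):
  1 left: {7}→1
  2 left: {6,7}→1
  3 left: {5,6,7}→1
  4 left: {4,5,6,7}→1
  5 left: {2,4,5,6,7}→1  {3,4,5,6,7}→1
  6 left: {1,3,4,5,6,7}→1  {2,3,4,5,6,7}→2
  placing 0:y first → 3 extensions

3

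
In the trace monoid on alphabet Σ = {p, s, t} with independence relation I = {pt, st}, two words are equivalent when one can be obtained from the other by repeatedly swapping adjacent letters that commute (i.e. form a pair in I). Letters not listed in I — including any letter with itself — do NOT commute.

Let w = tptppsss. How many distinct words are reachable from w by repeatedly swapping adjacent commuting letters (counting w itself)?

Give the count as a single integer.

piece 0:t — minimal
piece 1:p — minimal
piece 2:t rests on {0:t}
piece 3:p rests on {1:p}
piece 4:p rests on {3:p}
piece 5:s rests on {4:p}
piece 6:s rests on {5:s}
piece 7:s rests on {6:s}
minimal pieces: {0:t, 1:p}
ways to finish when only these pieces remain (= sum over removing one remaining piece with nothing left below it):
  1 left: {2}→1  {7}→1
  2 left: {0,2}→1  {2,7}→2  {6,7}→1
  3 left: {0,2,7}→3  {2,6,7}→3  {5,6,7}→1
  4 left: {0,2,6,7}→6  {2,5,6,7}→4  {4,5,6,7}→1
  5 left: {0,2,5,6,7}→10  {2,4,5,6,7}→5  {3,4,5,6,7}→1
  6 left: {0,2,4,5,6,7}→15  {1,3,4,5,6,7}→1  {2,3,4,5,6,7}→6
  placing 0:t first → 7 extensions
  placing 1:p first → 21 extensions
total linear extensions = 28

28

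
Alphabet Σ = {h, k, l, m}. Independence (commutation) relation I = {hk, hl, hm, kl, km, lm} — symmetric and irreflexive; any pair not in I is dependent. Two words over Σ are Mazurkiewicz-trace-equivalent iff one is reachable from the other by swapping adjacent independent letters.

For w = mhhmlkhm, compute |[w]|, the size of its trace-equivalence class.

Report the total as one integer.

1120

piece 0:m — minimal
piece 1:h — minimal
piece 2:h rests on {1:h}
piece 3:m rests on {0:m}
piece 4:l — minimal
piece 5:k — minimal
piece 6:h rests on {2:h}
piece 7:m rests on {3:m}
minimal pieces: {0:m, 1:h, 4:l, 5:k}
ways to finish when only these pieces remain (= sum over removing one remaining piece with nothing left below it):
  1 left: {4}→1  {5}→1  {6}→1  {7}→1
  2 left: {2,6}→1  {3,7}→1  {4,5}→2  {4,6}→2  {4,7}→2  {5,6}→2  {5,7}→2  {6,7}→2
  3 left: {0,3,7}→1  {1,2,6}→1  {2,4,6}→3  {2,5,6}→3  {2,6,7}→3  {3,4,7}→3  {3,5,7}→3  {3,6,7}→3  {4,5,6}→6  {4,5,7}→6  {4,6,7}→6  {5,6,7}→6
  4 left: {0,3,4,7}→4  {0,3,5,7}→4  {0,3,6,7}→4  {1,2,4,6}→4  {1,2,5,6}→4  {1,2,6,7}→4  {2,3,6,7}→6  {2,4,5,6}→12  {2,4,6,7}→12  {2,5,6,7}→12  {3,4,5,7}→12  {3,4,6,7}→12  {3,5,6,7}→12  {4,5,6,7}→24
  5 left: {0,2,3,6,7}→10  {0,3,4,5,7}→20  {0,3,4,6,7}→20  {0,3,5,6,7}→20  {1,2,3,6,7}→10  {1,2,4,5,6}→20  {1,2,4,6,7}→20  {1,2,5,6,7}→20  {2,3,4,6,7}→30  {2,3,5,6,7}→30  {2,4,5,6,7}→60  {3,4,5,6,7}→60
  6 left: {0,1,2,3,6,7}→20  {0,2,3,4,6,7}→60  {0,2,3,5,6,7}→60  {0,3,4,5,6,7}→120  {1,2,3,4,6,7}→60  {1,2,3,5,6,7}→60  {1,2,4,5,6,7}→120  {2,3,4,5,6,7}→180
  placing 0:m first → 420 extensions
  placing 1:h first → 420 extensions
  placing 4:l first → 140 extensions
  placing 5:k first → 140 extensions
total linear extensions = 1120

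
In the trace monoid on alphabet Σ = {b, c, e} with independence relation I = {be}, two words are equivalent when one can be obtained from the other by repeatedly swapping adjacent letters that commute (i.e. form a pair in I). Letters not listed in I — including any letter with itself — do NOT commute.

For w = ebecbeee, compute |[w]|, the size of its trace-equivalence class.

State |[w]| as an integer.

12

0(e) covers ∅
1(b) covers ∅
2(e) covers 0:e
3(c) covers 1:b, 2:e
4(b) covers 3:c
5(e) covers 3:c
6(e) covers 5:e
7(e) covers 6:e
floor of heap: 0:e, 1:b
completions by unplaced set U, small U first (add the entries for U minus each lowest piece of U):
  |U|=1: {4}:1  {7}:1
  |U|=2: {4,7}:2  {6,7}:1
  |U|=3: {4,6,7}:3  {5,6,7}:1
  |U|=4: {4,5,6,7}:4
  |U|=5: {3,4,5,6,7}:4
  |U|=6: {1,3,4,5,6,7}:4  {2,3,4,5,6,7}:4
  start at 0(e): 8
  start at 1(b): 4
sum over floor = 12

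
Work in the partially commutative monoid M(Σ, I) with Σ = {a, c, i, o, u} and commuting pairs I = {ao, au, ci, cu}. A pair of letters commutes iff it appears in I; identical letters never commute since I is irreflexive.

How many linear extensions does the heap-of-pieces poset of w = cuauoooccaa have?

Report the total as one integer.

0(c) covers ∅
1(u) covers ∅
2(a) covers 0:c
3(u) covers 1:u
4(o) covers 0:c, 3:u
5(o) covers 4:o
6(o) covers 5:o
7(c) covers 2:a, 6:o
8(c) covers 7:c
9(a) covers 8:c
10(a) covers 9:a
floor of heap: 0:c, 1:u
completions by unplaced set U, small U first (add the entries for U minus each lowest piece of U):
  |U|=1: {10}:1
  |U|=2: {9,10}:1
  |U|=3: {8,9,10}:1
  |U|=4: {7,8,9,10}:1
  |U|=5: {2,7,8,9,10}:1  {6,7,8,9,10}:1
  |U|=6: {2,6,7,8,9,10}:2  {5,6,7,8,9,10}:1
  |U|=7: {2,5,6,7,8,9,10}:3  {4,5,6,7,8,9,10}:1
  |U|=8: {2,4,5,6,7,8,9,10}:4  {3,4,5,6,7,8,9,10}:1
  |U|=9: {0,2,4,5,6,7,8,9,10}:4  {1,3,4,5,6,7,8,9,10}:1  {2,3,4,5,6,7,8,9,10}:5
  start at 0(c): 6
  start at 1(u): 9
sum over floor = 15

15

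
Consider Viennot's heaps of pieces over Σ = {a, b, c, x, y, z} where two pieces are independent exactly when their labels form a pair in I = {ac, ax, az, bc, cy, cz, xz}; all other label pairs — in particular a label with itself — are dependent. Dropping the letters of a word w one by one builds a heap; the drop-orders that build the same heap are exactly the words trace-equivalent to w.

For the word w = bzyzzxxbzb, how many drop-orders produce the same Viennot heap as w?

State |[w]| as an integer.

0(b) covers ∅
1(z) covers 0:b
2(y) covers 1:z
3(z) covers 2:y
4(z) covers 3:z
5(x) covers 2:y
6(x) covers 5:x
7(b) covers 4:z, 6:x
8(z) covers 7:b
9(b) covers 8:z
floor of heap: 0:b
completions by unplaced set U, small U first (add the entries for U minus each lowest piece of U):
  |U|=1: {9}:1
  |U|=2: {8,9}:1
  |U|=3: {7,8,9}:1
  |U|=4: {4,7,8,9}:1  {6,7,8,9}:1
  |U|=5: {3,4,7,8,9}:1  {4,6,7,8,9}:2  {5,6,7,8,9}:1
  |U|=6: {3,4,6,7,8,9}:3  {4,5,6,7,8,9}:3
  |U|=7: {3,4,5,6,7,8,9}:6
  |U|=8: {2,3,4,5,6,7,8,9}:6
  start at 0(b): 6

6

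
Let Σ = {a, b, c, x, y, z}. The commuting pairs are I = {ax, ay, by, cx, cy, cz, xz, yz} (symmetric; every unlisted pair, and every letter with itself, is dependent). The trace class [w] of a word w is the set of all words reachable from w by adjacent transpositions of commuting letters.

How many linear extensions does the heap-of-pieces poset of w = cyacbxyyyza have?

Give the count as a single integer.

81

#0=c has no predecessor
#1=y has no predecessor
#2=a depends on [0:c]
#3=c depends on [2:a]
#4=b depends on [3:c]
#5=x depends on [1:y, 4:b]
#6=y depends on [5:x]
#7=y depends on [6:y]
#8=y depends on [7:y]
#9=z depends on [4:b]
#10=a depends on [9:z]
sources: [0:c, 1:y]
N(rest) = Σ N(rest − s) over sources s of rest; N(one piece) = 1:
  size 1 → [8]=1  [10]=1
  size 2 → [7,8]=1  [8,10]=2  [9,10]=1
  size 3 → [6,7,8]=1  [7,8,10]=3  [8,9,10]=3
  size 4 → [5,6,7,8]=1  [6,7,8,10]=4  [7,8,9,10]=6
  size 5 → [1,5,6,7,8]=1  [5,6,7,8,10]=5  [6,7,8,9,10]=10
  size 6 → [1,5,6,7,8,10]=6  [5,6,7,8,9,10]=15
  size 7 → [1,5,6,7,8,9,10]=21  [4,5,6,7,8,9,10]=15
  size 8 → [1,4,5,6,7,8,9,10]=36  [3,4,5,6,7,8,9,10]=15
  size 9 → [1,3,4,5,6,7,8,9,10]=51  [2,3,4,5,6,7,8,9,10]=15
  first=0(c) contributes 66
  first=1(y) contributes 15
|[w]| = 81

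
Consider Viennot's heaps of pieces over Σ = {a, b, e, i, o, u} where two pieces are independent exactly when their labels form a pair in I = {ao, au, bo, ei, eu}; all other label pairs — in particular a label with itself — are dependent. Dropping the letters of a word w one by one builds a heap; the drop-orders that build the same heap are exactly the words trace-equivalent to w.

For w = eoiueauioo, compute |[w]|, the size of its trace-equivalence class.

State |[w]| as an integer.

9

drop 0:e onto floor
drop 1:o onto {0:e}
drop 2:i onto {1:o}
drop 3:u onto {2:i}
drop 4:e onto {1:o}
drop 5:a onto {2:i, 4:e}
drop 6:u onto {3:u}
drop 7:i onto {5:a, 6:u}
drop 8:o onto {7:i}
drop 9:o onto {8:o}
ground layer = {0:e}
drop-orders for the pieces not yet dropped (sum over which currently-grounded one goes next):
  1 to go: {9} 1
  2 to go: {8,9} 1
  3 to go: {7,8,9} 1
  4 to go: {5,7,8,9} 1  {6,7,8,9} 1
  5 to go: {3,6,7,8,9} 1  {4,5,7,8,9} 1  {5,6,7,8,9} 2
  6 to go: {3,5,6,7,8,9} 3  {4,5,6,7,8,9} 3
  7 to go: {2,3,5,6,7,8,9} 3  {3,4,5,6,7,8,9} 6
  8 to go: {2,3,4,5,6,7,8,9} 9
  if 0:e drops first: 9 orders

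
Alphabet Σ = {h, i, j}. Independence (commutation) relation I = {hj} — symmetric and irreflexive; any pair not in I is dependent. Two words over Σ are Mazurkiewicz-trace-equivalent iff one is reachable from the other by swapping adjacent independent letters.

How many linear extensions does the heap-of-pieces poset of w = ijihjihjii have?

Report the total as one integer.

#0=i has no predecessor
#1=j depends on [0:i]
#2=i depends on [1:j]
#3=h depends on [2:i]
#4=j depends on [2:i]
#5=i depends on [3:h, 4:j]
#6=h depends on [5:i]
#7=j depends on [5:i]
#8=i depends on [6:h, 7:j]
#9=i depends on [8:i]
sources: [0:i]
N(rest) = Σ N(rest − s) over sources s of rest; N(one piece) = 1:
  size 1 → [9]=1
  size 2 → [8,9]=1
  size 3 → [6,8,9]=1  [7,8,9]=1
  size 4 → [6,7,8,9]=2
  size 5 → [5,6,7,8,9]=2
  size 6 → [3,5,6,7,8,9]=2  [4,5,6,7,8,9]=2
  size 7 → [3,4,5,6,7,8,9]=4
  size 8 → [2,3,4,5,6,7,8,9]=4
  first=0(i) contributes 4

4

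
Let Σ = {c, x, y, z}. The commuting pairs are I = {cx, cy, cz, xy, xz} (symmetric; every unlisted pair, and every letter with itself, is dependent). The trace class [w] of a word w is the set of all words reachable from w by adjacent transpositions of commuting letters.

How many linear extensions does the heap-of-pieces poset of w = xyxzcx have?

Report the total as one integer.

drop 0:x onto floor
drop 1:y onto floor
drop 2:x onto {0:x}
drop 3:z onto {1:y}
drop 4:c onto floor
drop 5:x onto {2:x}
ground layer = {0:x, 1:y, 4:c}
drop-orders for the pieces not yet dropped (sum over which currently-grounded one goes next):
  1 to go: {3} 1  {4} 1  {5} 1
  2 to go: {1,3} 1  {2,5} 1  {3,4} 2  {3,5} 2  {4,5} 2
  3 to go: {0,2,5} 1  {1,3,4} 3  {1,3,5} 3  {2,3,5} 3  {2,4,5} 3  {3,4,5} 6
  4 to go: {0,2,3,5} 4  {0,2,4,5} 4  {1,2,3,5} 6  {1,3,4,5} 12  {2,3,4,5} 12
  if 0:x drops first: 30 orders
  if 1:y drops first: 20 orders
  if 4:c drops first: 10 orders
heap linearizations: 60

60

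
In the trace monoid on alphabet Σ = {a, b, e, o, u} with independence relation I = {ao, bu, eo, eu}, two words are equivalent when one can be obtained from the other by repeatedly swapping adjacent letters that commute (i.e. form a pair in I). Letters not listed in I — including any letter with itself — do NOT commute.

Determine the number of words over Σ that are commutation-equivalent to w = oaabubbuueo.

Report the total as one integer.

piece 0:o — minimal
piece 1:a — minimal
piece 2:a rests on {1:a}
piece 3:b rests on {0:o, 2:a}
piece 4:u rests on {0:o, 2:a}
piece 5:b rests on {3:b}
piece 6:b rests on {5:b}
piece 7:u rests on {4:u}
piece 8:u rests on {7:u}
piece 9:e rests on {6:b}
piece 10:o rests on {6:b, 8:u}
minimal pieces: {0:o, 1:a}
ways to finish when only these pieces remain (= sum over removing one remaining piece with nothing left below it):
  1 left: {9}→1  {10}→1
  2 left: {8,10}→1  {9,10}→2
  3 left: {6,9,10}→2  {7,8,10}→1  {8,9,10}→3
  4 left: {4,7,8,10}→1  {5,6,9,10}→2  {6,8,9,10}→5  {7,8,9,10}→4
  5 left: {3,5,6,9,10}→2  {4,7,8,9,10}→5  {5,6,8,9,10}→7  {6,7,8,9,10}→9
  6 left: {3,5,6,8,9,10}→9  {4,6,7,8,9,10}→14  {5,6,7,8,9,10}→16
  7 left: {3,5,6,7,8,9,10}→25  {4,5,6,7,8,9,10}→30
  8 left: {3,4,5,6,7,8,9,10}→55
  9 left: {0,3,4,5,6,7,8,9,10}→55  {2,3,4,5,6,7,8,9,10}→55
  placing 0:o first → 55 extensions
  placing 1:a first → 110 extensions
total linear extensions = 165

165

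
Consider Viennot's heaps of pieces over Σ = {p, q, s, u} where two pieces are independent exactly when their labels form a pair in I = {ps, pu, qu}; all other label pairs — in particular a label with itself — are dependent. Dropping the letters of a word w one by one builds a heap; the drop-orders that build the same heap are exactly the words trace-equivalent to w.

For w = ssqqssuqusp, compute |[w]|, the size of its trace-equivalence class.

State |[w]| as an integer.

9

#0=s has no predecessor
#1=s depends on [0:s]
#2=q depends on [1:s]
#3=q depends on [2:q]
#4=s depends on [3:q]
#5=s depends on [4:s]
#6=u depends on [5:s]
#7=q depends on [5:s]
#8=u depends on [6:u]
#9=s depends on [7:q, 8:u]
#10=p depends on [7:q]
sources: [0:s]
N(rest) = Σ N(rest − s) over sources s of rest; N(one piece) = 1:
  size 1 → [9]=1  [10]=1
  size 2 → [8,9]=1  [9,10]=2
  size 3 → [6,8,9]=1  [7,9,10]=2  [8,9,10]=3
  size 4 → [6,8,9,10]=4  [7,8,9,10]=5
  size 5 → [6,7,8,9,10]=9
  size 6 → [5,6,7,8,9,10]=9
  size 7 → [4,5,6,7,8,9,10]=9
  size 8 → [3,4,5,6,7,8,9,10]=9
  size 9 → [2,3,4,5,6,7,8,9,10]=9
  first=0(s) contributes 9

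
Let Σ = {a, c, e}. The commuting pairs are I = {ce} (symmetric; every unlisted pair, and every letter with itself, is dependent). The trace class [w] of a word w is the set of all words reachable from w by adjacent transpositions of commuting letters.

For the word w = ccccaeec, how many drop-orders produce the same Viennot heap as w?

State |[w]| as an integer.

piece 0:c — minimal
piece 1:c rests on {0:c}
piece 2:c rests on {1:c}
piece 3:c rests on {2:c}
piece 4:a rests on {3:c}
piece 5:e rests on {4:a}
piece 6:e rests on {5:e}
piece 7:c rests on {4:a}
minimal pieces: {0:c}
ways to finish when only these pieces remain (= sum over removing one remaining piece with nothing left below it):
  1 left: {6}→1  {7}→1
  2 left: {5,6}→1  {6,7}→2
  3 left: {5,6,7}→3
  4 left: {4,5,6,7}→3
  5 left: {3,4,5,6,7}→3
  6 left: {2,3,4,5,6,7}→3
  placing 0:c first → 3 extensions

3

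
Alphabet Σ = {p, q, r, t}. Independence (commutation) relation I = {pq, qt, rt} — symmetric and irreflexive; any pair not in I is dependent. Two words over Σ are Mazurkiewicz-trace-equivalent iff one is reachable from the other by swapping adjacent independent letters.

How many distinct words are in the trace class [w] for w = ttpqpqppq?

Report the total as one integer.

drop 0:t onto floor
drop 1:t onto {0:t}
drop 2:p onto {1:t}
drop 3:q onto floor
drop 4:p onto {2:p}
drop 5:q onto {3:q}
drop 6:p onto {4:p}
drop 7:p onto {6:p}
drop 8:q onto {5:q}
ground layer = {0:t, 3:q}
drop-orders for the pieces not yet dropped (sum over which currently-grounded one goes next):
  1 to go: {7} 1  {8} 1
  2 to go: {5,8} 1  {6,7} 1  {7,8} 2
  3 to go: {3,5,8} 1  {4,6,7} 1  {5,7,8} 3  {6,7,8} 3
  4 to go: {2,4,6,7} 1  {3,5,7,8} 4  {4,6,7,8} 4  {5,6,7,8} 6
  5 to go: {1,2,4,6,7} 1  {2,4,6,7,8} 5  {3,5,6,7,8} 10  {4,5,6,7,8} 10
  6 to go: {0,1,2,4,6,7} 1  {1,2,4,6,7,8} 6  {2,4,5,6,7,8} 15  {3,4,5,6,7,8} 20
  7 to go: {0,1,2,4,6,7,8} 7  {1,2,4,5,6,7,8} 21  {2,3,4,5,6,7,8} 35
  if 0:t drops first: 56 orders
  if 3:q drops first: 28 orders
heap linearizations: 84

84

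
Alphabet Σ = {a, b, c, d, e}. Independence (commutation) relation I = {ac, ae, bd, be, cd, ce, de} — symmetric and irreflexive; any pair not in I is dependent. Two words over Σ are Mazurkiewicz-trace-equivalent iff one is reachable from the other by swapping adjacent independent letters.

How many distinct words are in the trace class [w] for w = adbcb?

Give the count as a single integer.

piece 0:a — minimal
piece 1:d rests on {0:a}
piece 2:b rests on {0:a}
piece 3:c rests on {2:b}
piece 4:b rests on {3:c}
minimal pieces: {0:a}
ways to finish when only these pieces remain (= sum over removing one remaining piece with nothing left below it):
  1 left: {1}→1  {4}→1
  2 left: {1,4}→2  {3,4}→1
  3 left: {1,3,4}→3  {2,3,4}→1
  placing 0:a first → 4 extensions

4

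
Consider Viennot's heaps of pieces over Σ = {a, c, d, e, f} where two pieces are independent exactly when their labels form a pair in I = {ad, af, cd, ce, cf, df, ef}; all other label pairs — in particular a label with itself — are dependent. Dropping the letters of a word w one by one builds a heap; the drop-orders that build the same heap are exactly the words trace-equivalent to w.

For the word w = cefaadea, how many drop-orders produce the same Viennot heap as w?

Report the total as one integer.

#0=c has no predecessor
#1=e has no predecessor
#2=f has no predecessor
#3=a depends on [0:c, 1:e]
#4=a depends on [3:a]
#5=d depends on [1:e]
#6=e depends on [4:a, 5:d]
#7=a depends on [6:e]
sources: [0:c, 1:e, 2:f]
N(rest) = Σ N(rest − s) over sources s of rest; N(one piece) = 1:
  size 1 → [2]=1  [7]=1
  size 2 → [2,7]=2  [6,7]=1
  size 3 → [2,6,7]=3  [4,6,7]=1  [5,6,7]=1
  size 4 → [2,4,6,7]=4  [2,5,6,7]=4  [3,4,6,7]=1  [4,5,6,7]=2
  size 5 → [0,3,4,6,7]=1  [2,3,4,6,7]=5  [2,4,5,6,7]=10  [3,4,5,6,7]=3
  size 6 → [0,2,3,4,6,7]=6  [0,3,4,5,6,7]=4  [1,3,4,5,6,7]=3  [2,3,4,5,6,7]=18
  first=0(c) contributes 21
  first=1(e) contributes 28
  first=2(f) contributes 7
|[w]| = 56

56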